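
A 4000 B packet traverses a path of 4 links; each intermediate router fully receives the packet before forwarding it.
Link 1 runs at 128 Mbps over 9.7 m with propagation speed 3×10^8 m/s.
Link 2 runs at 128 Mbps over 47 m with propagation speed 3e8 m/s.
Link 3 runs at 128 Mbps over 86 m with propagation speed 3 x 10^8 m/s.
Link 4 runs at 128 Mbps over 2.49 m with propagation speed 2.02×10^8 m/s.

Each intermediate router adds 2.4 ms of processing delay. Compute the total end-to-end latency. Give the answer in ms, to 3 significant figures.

L = 4000 × 8 = 32000 bits.
Transmission delay per hop = L/R = 32000/128000000 = 0.25 ms; 4 hops → 1 ms.
Propagation delays (d/s per hop): 3.23333e-05, 0.000156667, 0.000286667, 1.23267e-05 ms; sum = 0.000487993 ms.
Processing at 3 router(s): 3 × 2.4 ms = 7.2 ms.
End-to-end = 8.20 ms.

8.20 ms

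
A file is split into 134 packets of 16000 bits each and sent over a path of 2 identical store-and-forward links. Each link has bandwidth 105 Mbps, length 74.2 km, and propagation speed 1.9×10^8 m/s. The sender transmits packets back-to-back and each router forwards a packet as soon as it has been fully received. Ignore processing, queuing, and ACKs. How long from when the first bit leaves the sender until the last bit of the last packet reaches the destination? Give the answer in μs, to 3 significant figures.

21400 μs

Per-hop transmission t_tx = L/R = 16000/105000000 = 152.381 μs.
Per-hop propagation t_prop = 74200/190000000 = 390.526 μs.
Pipeline fill: first packet needs 2·t_tx to clear all hops; remaining 133 packets each add one t_tx.
Total = (2+134-1)·t_tx + 2·t_prop = 135·152.381 + 2·390.526 = 21400 μs.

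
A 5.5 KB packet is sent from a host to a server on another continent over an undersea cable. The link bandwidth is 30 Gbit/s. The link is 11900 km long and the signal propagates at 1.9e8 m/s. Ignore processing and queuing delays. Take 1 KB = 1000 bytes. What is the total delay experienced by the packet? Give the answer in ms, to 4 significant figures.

62.63 ms

L = 44000 bits.
Transmission delay = L/R = 44000 / 30000000000 = 0.00146667 ms.
Propagation delay = d/s = 11900000 m / 190000000 m/s = 62.6316 ms.
Total = 62.63 ms.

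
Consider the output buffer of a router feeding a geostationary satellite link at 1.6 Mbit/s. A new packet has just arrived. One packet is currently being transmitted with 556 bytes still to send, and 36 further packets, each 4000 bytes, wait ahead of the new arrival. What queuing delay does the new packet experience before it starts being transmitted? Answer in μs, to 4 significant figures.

722800 μs

Each queued packet: L/R = 32000/1600000 = 20000 μs.
36 queued → 720000 μs.
Plus remaining 4448 bits of current packet: 2780 μs.
Queuing delay = 722800 μs.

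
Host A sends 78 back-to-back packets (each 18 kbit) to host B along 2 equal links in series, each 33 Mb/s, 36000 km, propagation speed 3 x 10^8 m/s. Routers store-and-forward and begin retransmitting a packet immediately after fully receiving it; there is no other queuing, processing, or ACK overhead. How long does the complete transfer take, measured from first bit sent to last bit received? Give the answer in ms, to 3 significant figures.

Per-hop transmission t_tx = L/R = 18000/33000000 = 0.545455 ms.
Per-hop propagation t_prop = 36000000/300000000 = 120 ms.
Pipeline fill: first packet needs 2·t_tx to clear all hops; remaining 77 packets each add one t_tx.
Total = (2+78-1)·t_tx + 2·t_prop = 79·0.545455 + 2·120 = 283 ms.

283 ms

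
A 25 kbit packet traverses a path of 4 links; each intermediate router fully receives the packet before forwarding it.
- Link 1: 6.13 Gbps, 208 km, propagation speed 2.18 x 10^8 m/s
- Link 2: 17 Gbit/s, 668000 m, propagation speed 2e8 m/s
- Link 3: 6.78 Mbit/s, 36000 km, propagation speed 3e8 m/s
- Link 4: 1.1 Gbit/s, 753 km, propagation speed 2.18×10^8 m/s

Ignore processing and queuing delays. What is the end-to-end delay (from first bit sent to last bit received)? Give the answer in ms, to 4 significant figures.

L = 25000 bits.
Transmission delays (L/R per hop): 0.0040783, 0.00147059, 3.68732, 0.0227273 ms; sum = 3.71559 ms.
Propagation delays (d/s per hop): 0.954128, 3.34, 120, 3.45413 ms; sum = 127.748 ms.
End-to-end = 131.5 ms.

131.5 ms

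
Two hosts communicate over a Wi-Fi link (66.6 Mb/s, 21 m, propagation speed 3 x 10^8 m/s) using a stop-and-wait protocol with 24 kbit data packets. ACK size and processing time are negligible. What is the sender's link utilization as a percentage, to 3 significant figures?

100 %

t_tx = L/R = 24000/6.66e+07 = 0.00036036 s.
t_prop = 21/300000000 = 7e-08 s; RTT = 1.4e-07 s.
Cycle = t_tx + RTT = 0.0003605 s.
Utilization = t_tx / cycle = 0.00036036/0.0003605 = 100 %.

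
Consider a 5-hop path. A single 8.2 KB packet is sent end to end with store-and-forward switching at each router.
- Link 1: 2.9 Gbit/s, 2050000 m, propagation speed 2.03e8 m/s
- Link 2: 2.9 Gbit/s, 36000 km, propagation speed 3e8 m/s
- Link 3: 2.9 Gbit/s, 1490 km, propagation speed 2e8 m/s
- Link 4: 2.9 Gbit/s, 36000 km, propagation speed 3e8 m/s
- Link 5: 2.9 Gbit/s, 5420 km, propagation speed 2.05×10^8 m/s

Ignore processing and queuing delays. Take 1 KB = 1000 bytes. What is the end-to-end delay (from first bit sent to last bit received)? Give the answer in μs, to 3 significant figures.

284000 μs

L = 65600 bits.
Transmission delay per hop = L/R = 65600/2900000000 = 22.6207 μs; 5 hops → 113.103 μs.
Propagation delays (d/s per hop): 10098.5, 120000, 7450, 120000, 26439 μs; sum = 283988 μs.
End-to-end = 284000 μs.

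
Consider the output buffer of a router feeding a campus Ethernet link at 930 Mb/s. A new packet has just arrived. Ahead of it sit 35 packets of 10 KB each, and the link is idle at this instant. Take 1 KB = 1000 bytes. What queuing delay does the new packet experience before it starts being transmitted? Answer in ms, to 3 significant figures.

3.01 ms

Each queued packet: L/R = 80000/930000000 = 0.0860215 ms.
35 queued → 3.01075 ms.
Queuing delay = 3.01 ms.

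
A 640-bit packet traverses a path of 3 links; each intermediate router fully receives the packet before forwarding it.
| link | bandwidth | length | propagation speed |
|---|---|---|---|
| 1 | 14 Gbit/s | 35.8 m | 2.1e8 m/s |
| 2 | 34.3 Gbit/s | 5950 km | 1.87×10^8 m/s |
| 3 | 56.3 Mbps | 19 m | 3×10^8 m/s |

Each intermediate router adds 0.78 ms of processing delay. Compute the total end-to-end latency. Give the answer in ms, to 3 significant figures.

Transmission delays (L/R per hop): 4.57143e-05, 1.86589e-05, 0.0113677 ms; sum = 0.011432 ms.
Propagation delays (d/s per hop): 0.000170476, 31.8182, 6.33333e-05 ms; sum = 31.8184 ms.
Processing at 2 router(s): 2 × 0.78 ms = 1.56 ms.
End-to-end = 33.4 ms.

33.4 ms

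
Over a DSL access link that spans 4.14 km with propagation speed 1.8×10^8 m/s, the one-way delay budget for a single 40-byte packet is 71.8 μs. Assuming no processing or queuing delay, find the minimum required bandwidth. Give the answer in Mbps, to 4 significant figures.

L = 320 bits.
Propagation delay = 4140 / 180000000 = 23 μs.
Transmission budget = 71.8 − 23 = 48.8 μs.
R ≥ L / t_tx = 320 bits / 4.88e-05 s = 6.557 Mbps.

6.557 Mbps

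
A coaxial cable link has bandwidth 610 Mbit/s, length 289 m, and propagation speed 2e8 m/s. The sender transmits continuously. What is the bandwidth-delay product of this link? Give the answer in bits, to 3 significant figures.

Propagation delay = 289 / 200000000 = 1.445e-06 s.
BDP = R × t_prop = 610000000 × 1.445e-06 = 881.45 bits.

881 bits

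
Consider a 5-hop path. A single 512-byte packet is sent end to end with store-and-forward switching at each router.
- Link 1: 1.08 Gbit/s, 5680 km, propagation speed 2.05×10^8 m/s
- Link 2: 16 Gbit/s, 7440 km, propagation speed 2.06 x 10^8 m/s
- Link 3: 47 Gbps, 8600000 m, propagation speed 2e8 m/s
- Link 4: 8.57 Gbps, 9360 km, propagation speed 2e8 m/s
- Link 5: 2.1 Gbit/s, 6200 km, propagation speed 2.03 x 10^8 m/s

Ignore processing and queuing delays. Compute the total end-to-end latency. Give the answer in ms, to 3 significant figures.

L = 512 × 8 = 4096 bits.
Transmission delays (L/R per hop): 0.00379259, 0.000256, 8.71489e-05, 0.000477946, 0.00195048 ms; sum = 0.00656416 ms.
Propagation delays (d/s per hop): 27.7073, 36.1165, 43, 46.8, 30.5419 ms; sum = 184.166 ms.
End-to-end = 184 ms.

184 ms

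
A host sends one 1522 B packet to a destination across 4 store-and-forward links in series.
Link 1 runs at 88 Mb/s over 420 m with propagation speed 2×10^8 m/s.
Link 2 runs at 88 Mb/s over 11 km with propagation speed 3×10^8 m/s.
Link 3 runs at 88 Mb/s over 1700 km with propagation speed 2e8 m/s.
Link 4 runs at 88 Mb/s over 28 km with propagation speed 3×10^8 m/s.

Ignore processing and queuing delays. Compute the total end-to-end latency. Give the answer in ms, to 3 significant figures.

9.19 ms

L = 1522 × 8 = 12176 bits.
Transmission delay per hop = L/R = 12176/88000000 = 0.138364 ms; 4 hops → 0.553455 ms.
Propagation delays (d/s per hop): 0.0021, 0.0366667, 8.5, 0.0933333 ms; sum = 8.6321 ms.
End-to-end = 9.19 ms.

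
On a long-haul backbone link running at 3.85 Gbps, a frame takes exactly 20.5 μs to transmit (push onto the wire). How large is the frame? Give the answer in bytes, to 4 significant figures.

L = R × t_tx = 3850000000 b/s × 2.05e-05 s = 78925 bits.
In bytes: 78925 / 8 = 9866 bytes.

9866 bytes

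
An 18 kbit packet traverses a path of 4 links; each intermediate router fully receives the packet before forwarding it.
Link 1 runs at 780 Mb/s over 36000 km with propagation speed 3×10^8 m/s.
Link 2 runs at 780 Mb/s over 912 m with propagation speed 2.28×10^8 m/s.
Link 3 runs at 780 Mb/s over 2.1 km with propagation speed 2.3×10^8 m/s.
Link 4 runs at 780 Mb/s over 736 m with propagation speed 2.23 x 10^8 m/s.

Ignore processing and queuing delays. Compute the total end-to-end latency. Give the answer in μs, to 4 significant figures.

L = 18000 bits.
Transmission delay per hop = L/R = 18000/780000000 = 23.0769 μs; 4 hops → 92.3077 μs.
Propagation delays (d/s per hop): 120000, 4, 9.13043, 3.30045 μs; sum = 120016 μs.
End-to-end = 120100 μs.

120100 μs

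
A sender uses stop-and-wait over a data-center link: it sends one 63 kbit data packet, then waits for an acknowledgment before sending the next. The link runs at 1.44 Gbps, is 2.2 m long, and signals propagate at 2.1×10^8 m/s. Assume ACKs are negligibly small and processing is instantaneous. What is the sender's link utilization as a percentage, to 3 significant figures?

100 %

t_tx = L/R = 63000/1440000000 = 4.375e-05 s.
t_prop = 2.2/210000000 = 1.04762e-08 s; RTT = 2.09524e-08 s.
Cycle = t_tx + RTT = 4.3771e-05 s.
Utilization = t_tx / cycle = 4.375e-05/4.3771e-05 = 100 %.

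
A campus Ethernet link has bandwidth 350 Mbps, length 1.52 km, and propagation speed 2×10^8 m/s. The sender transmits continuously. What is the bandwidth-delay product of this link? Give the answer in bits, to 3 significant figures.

Propagation delay = 1520 / 200000000 = 7.6e-06 s.
BDP = R × t_prop = 350000000 × 7.6e-06 = 2660 bits.

2660 bits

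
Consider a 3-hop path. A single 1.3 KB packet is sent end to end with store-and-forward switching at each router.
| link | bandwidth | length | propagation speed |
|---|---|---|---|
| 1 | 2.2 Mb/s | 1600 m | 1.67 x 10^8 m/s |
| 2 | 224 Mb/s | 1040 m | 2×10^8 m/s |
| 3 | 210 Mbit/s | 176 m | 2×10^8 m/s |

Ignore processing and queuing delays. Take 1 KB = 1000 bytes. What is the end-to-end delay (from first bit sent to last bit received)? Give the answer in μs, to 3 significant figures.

L = 10400 bits.
Transmission delays (L/R per hop): 4727.27, 46.4286, 49.5238 μs; sum = 4823.23 μs.
Propagation delays (d/s per hop): 9.58084, 5.2, 0.88 μs; sum = 15.6608 μs.
End-to-end = 4840 μs.

4840 μs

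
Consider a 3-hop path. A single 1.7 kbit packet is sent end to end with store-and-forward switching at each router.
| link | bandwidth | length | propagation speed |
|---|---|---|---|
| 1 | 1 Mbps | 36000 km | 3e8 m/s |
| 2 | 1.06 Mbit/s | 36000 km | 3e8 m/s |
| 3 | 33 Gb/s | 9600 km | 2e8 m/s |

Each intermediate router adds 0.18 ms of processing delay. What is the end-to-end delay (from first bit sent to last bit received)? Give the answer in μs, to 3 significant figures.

L = 1700 bits.
Transmission delays (L/R per hop): 1700, 1603.77, 0.0515152 μs; sum = 3303.83 μs.
Propagation delays (d/s per hop): 120000, 120000, 48000 μs; sum = 288000 μs.
Processing at 2 router(s): 2 × 0.18 ms = 360 μs.
End-to-end = 292000 μs.

292000 μs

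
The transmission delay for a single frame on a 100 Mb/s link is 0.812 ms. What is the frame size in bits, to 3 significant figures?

L = R × t_tx = 100000000 b/s × 0.000812 s = 81200 bits.

81200 bits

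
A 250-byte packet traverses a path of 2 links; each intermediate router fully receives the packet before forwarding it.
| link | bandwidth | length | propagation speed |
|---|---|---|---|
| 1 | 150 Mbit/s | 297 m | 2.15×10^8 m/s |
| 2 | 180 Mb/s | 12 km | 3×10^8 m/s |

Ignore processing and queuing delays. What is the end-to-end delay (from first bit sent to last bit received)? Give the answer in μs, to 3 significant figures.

65.8 μs

L = 250 × 8 = 2000 bits.
Transmission delays (L/R per hop): 13.3333, 11.1111 μs; sum = 24.4444 μs.
Propagation delays (d/s per hop): 1.3814, 40 μs; sum = 41.3814 μs.
End-to-end = 65.8 μs.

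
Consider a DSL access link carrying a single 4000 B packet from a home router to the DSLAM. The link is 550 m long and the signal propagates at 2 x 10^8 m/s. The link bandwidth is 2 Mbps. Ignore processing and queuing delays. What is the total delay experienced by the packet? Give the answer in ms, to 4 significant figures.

16.00 ms

L = 4000 × 8 = 32000 bits.
Transmission delay = L/R = 32000 / 2000000 = 16 ms.
Propagation delay = d/s = 550 m / 200000000 m/s = 0.00275 ms.
Total = 16.00 ms.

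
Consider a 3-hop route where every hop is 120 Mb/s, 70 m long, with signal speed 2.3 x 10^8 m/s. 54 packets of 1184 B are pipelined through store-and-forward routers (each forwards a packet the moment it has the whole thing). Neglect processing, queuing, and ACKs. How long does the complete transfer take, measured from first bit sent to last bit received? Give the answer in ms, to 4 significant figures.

4.421 ms

Per-hop transmission t_tx = L/R = 9472/120000000 = 0.0789333 ms.
Per-hop propagation t_prop = 70/2.3e+08 = 0.000304348 ms.
Pipeline fill: first packet needs 3·t_tx to clear all hops; remaining 53 packets each add one t_tx.
Total = (3+54-1)·t_tx + 3·t_prop = 56·0.0789333 + 3·0.000304348 = 4.421 ms.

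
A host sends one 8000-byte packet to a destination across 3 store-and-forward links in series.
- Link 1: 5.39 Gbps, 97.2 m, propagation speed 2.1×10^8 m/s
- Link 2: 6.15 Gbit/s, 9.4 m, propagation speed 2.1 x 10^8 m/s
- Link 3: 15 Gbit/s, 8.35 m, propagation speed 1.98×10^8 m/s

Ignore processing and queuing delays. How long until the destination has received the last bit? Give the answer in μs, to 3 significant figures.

27.1 μs

L = 8000 × 8 = 64000 bits.
Transmission delays (L/R per hop): 11.8738, 10.4065, 4.26667 μs; sum = 26.547 μs.
Propagation delays (d/s per hop): 0.462857, 0.0447619, 0.0421717 μs; sum = 0.549791 μs.
End-to-end = 27.1 μs.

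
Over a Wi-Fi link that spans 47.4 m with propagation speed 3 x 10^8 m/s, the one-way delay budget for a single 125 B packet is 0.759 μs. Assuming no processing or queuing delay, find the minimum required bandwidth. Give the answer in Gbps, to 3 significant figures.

1.66 Gbps

L = 1000 bits.
Propagation delay = 47.4 / 300000000 = 0.158 μs.
Transmission budget = 0.759 − 0.158 = 0.601 μs.
R ≥ L / t_tx = 1000 bits / 6.01e-07 s = 1.66 Gbps.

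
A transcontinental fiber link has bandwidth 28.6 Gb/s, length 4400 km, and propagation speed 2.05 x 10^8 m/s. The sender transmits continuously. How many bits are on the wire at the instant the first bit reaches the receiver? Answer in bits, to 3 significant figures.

Propagation delay = 4400000 / 2.05e+08 = 0.0214634 s.
BDP = R × t_prop = 28600000000 × 0.0214634 = 613854000 bits.

614000000 bits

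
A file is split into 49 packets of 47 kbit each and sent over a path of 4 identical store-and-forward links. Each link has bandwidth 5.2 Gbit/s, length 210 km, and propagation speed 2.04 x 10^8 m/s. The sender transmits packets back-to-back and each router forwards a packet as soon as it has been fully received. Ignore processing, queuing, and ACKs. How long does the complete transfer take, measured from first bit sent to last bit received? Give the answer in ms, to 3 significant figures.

4.59 ms

Per-hop transmission t_tx = L/R = 47000/5200000000 = 0.00903846 ms.
Per-hop propagation t_prop = 210000/204000000 = 1.02941 ms.
Pipeline fill: first packet needs 4·t_tx to clear all hops; remaining 48 packets each add one t_tx.
Total = (4+49-1)·t_tx + 4·t_prop = 52·0.00903846 + 4·1.02941 = 4.59 ms.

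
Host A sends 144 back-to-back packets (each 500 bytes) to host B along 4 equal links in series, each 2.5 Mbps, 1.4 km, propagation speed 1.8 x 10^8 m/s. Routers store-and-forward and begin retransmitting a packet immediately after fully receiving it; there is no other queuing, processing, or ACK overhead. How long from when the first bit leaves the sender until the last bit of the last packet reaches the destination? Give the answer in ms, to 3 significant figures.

Per-hop transmission t_tx = L/R = 4000/2500000 = 1.6 ms.
Per-hop propagation t_prop = 1400/180000000 = 0.00777778 ms.
Pipeline fill: first packet needs 4·t_tx to clear all hops; remaining 143 packets each add one t_tx.
Total = (4+144-1)·t_tx + 4·t_prop = 147·1.6 + 4·0.00777778 = 235 ms.

235 ms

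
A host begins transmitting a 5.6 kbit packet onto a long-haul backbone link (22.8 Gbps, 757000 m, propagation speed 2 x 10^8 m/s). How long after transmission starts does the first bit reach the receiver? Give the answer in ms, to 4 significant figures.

First bit experiences only propagation delay: d/s = 757000/200000000 = 3.785 ms.

3.785 ms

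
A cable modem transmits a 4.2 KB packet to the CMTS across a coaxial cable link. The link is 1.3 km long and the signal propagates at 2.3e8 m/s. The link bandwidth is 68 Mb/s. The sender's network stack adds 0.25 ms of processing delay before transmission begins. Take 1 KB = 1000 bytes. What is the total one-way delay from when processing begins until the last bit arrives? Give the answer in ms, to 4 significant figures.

L = 33600 bits.
Transmission delay = L/R = 33600 / 68000000 = 0.494118 ms.
Propagation delay = d/s = 1300 m / 2.3e+08 m/s = 0.00565217 ms.
Plus processing delay 0.25 ms = 0.25 ms.
Total = 0.7498 ms.

0.7498 ms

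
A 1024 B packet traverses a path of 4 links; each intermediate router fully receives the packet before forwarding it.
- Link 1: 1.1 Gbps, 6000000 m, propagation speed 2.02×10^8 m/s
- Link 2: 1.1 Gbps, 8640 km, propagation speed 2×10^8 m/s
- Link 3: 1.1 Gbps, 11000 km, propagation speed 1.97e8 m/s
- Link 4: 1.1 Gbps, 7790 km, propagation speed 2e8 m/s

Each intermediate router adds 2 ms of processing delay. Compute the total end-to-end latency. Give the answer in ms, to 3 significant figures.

L = 1024 × 8 = 8192 bits.
Transmission delay per hop = L/R = 8192/1100000000 = 0.00744727 ms; 4 hops → 0.0297891 ms.
Propagation delays (d/s per hop): 29.703, 43.2, 55.8376, 38.95 ms; sum = 167.691 ms.
Processing at 3 router(s): 3 × 2 ms = 6 ms.
End-to-end = 174 ms.

174 ms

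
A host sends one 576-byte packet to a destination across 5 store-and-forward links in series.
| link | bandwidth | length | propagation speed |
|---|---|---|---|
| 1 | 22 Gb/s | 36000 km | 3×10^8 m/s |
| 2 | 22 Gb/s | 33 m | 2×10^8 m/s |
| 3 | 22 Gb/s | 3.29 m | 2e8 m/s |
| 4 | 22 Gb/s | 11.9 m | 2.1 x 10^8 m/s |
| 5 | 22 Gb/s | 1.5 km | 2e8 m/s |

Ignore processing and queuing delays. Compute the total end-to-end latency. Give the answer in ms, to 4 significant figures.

120.0 ms

L = 576 × 8 = 4608 bits.
Transmission delay per hop = L/R = 4608/22000000000 = 0.000209455 ms; 5 hops → 0.00104727 ms.
Propagation delays (d/s per hop): 120, 0.000165, 1.645e-05, 5.66667e-05, 0.0075 ms; sum = 120.008 ms.
End-to-end = 120.0 ms.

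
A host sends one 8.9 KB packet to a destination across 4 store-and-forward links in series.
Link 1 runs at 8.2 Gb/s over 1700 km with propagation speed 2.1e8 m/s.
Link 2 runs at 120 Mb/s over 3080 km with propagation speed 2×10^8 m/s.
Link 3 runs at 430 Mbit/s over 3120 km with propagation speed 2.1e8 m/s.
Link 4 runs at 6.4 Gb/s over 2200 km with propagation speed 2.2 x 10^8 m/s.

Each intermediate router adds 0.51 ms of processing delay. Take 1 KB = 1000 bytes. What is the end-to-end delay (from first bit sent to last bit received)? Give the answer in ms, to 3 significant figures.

50.7 ms

L = 71200 bits.
Transmission delays (L/R per hop): 0.00868293, 0.593333, 0.165581, 0.011125 ms; sum = 0.778723 ms.
Propagation delays (d/s per hop): 8.09524, 15.4, 14.8571, 10 ms; sum = 48.3524 ms.
Processing at 3 router(s): 3 × 0.51 ms = 1.53 ms.
End-to-end = 50.7 ms.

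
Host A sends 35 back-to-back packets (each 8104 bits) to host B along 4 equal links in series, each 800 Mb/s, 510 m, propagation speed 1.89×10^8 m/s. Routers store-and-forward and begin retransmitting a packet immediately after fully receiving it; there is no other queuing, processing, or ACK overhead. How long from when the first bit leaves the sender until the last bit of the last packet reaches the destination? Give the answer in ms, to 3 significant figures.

0.396 ms

Per-hop transmission t_tx = L/R = 8104/800000000 = 0.01013 ms.
Per-hop propagation t_prop = 510/189000000 = 0.00269841 ms.
Pipeline fill: first packet needs 4·t_tx to clear all hops; remaining 34 packets each add one t_tx.
Total = (4+35-1)·t_tx + 4·t_prop = 38·0.01013 + 4·0.00269841 = 0.396 ms.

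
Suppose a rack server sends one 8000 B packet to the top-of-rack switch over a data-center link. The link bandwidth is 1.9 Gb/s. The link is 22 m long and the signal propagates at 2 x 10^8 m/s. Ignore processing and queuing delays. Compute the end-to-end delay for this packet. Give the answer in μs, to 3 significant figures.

33.8 μs

L = 8000 × 8 = 64000 bits.
Transmission delay = L/R = 64000 / 1900000000 = 33.6842 μs.
Propagation delay = d/s = 22 m / 200000000 m/s = 0.11 μs.
Total = 33.8 μs.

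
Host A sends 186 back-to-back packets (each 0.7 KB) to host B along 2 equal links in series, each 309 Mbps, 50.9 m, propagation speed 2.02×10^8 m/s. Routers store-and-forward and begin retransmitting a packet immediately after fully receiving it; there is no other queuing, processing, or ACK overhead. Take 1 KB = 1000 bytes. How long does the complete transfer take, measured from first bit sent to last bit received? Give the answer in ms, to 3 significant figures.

Per-hop transmission t_tx = L/R = 5600/309000000 = 0.018123 ms.
Per-hop propagation t_prop = 50.9/202000000 = 0.00025198 ms.
Pipeline fill: first packet needs 2·t_tx to clear all hops; remaining 185 packets each add one t_tx.
Total = (2+186-1)·t_tx + 2·t_prop = 187·0.018123 + 2·0.00025198 = 3.39 ms.

3.39 ms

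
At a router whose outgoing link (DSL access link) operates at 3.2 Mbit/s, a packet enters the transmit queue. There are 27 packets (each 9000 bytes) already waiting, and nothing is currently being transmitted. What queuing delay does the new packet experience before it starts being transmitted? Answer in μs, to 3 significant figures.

608000 μs

Each queued packet: L/R = 72000/3200000 = 22500 μs.
27 queued → 607500 μs.
Queuing delay = 608000 μs.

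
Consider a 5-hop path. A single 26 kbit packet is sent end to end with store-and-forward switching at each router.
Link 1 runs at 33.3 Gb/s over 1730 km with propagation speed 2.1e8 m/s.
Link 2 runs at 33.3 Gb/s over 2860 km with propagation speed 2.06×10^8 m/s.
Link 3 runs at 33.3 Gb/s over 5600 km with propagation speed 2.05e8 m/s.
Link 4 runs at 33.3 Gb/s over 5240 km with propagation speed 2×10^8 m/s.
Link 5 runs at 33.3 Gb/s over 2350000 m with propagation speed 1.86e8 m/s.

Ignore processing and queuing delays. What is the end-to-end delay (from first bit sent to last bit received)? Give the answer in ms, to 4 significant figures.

88.28 ms

L = 26000 bits.
Transmission delay per hop = L/R = 26000/3.33e+10 = 0.000780781 ms; 5 hops → 0.0039039 ms.
Propagation delays (d/s per hop): 8.2381, 13.8835, 27.3171, 26.2, 12.6344 ms; sum = 88.2731 ms.
End-to-end = 88.28 ms.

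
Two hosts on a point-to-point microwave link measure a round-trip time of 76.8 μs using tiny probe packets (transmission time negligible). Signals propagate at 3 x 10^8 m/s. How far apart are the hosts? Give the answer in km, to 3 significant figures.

11.5 km

One-way propagation = RTT/2 = 38.4 μs.
d = s × t = 300000000 × 3.84e-05 = 11.5 km.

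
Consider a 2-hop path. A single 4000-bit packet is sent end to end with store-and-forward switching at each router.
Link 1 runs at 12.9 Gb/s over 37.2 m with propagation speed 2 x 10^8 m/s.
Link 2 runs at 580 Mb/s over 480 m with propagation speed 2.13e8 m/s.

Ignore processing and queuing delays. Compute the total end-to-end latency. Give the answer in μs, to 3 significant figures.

Transmission delays (L/R per hop): 0.310078, 6.89655 μs; sum = 7.20663 μs.
Propagation delays (d/s per hop): 0.186, 2.25352 μs; sum = 2.43952 μs.
End-to-end = 9.65 μs.

9.65 μs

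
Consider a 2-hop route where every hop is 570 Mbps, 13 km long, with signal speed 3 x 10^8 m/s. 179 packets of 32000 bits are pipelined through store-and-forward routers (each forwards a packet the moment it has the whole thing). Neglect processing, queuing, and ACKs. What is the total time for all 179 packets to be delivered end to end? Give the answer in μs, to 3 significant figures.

Per-hop transmission t_tx = L/R = 32000/570000000 = 56.1404 μs.
Per-hop propagation t_prop = 13000/300000000 = 43.3333 μs.
Pipeline fill: first packet needs 2·t_tx to clear all hops; remaining 178 packets each add one t_tx.
Total = (2+179-1)·t_tx + 2·t_prop = 180·56.1404 + 2·43.3333 = 10200 μs.

10200 μs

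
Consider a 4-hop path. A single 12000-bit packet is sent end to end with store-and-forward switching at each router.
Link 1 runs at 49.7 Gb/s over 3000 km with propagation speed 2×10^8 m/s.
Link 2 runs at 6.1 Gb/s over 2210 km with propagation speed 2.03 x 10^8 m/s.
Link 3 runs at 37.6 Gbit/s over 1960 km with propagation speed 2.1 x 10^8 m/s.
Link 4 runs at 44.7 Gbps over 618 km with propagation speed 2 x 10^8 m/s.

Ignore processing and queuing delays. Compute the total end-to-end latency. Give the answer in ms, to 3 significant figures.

38.3 ms

Transmission delays (L/R per hop): 0.000241449, 0.00196721, 0.000319149, 0.000268456 ms; sum = 0.00279627 ms.
Propagation delays (d/s per hop): 15, 10.8867, 9.33333, 3.09 ms; sum = 38.31 ms.
End-to-end = 38.3 ms.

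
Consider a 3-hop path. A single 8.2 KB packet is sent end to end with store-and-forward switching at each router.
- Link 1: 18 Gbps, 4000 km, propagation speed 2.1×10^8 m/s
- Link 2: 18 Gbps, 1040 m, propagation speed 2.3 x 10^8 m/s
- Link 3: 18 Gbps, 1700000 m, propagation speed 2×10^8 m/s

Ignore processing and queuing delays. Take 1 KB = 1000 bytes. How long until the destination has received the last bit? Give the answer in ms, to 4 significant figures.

27.56 ms

L = 65600 bits.
Transmission delay per hop = L/R = 65600/18000000000 = 0.00364444 ms; 3 hops → 0.0109333 ms.
Propagation delays (d/s per hop): 19.0476, 0.00452174, 8.5 ms; sum = 27.5521 ms.
End-to-end = 27.56 ms.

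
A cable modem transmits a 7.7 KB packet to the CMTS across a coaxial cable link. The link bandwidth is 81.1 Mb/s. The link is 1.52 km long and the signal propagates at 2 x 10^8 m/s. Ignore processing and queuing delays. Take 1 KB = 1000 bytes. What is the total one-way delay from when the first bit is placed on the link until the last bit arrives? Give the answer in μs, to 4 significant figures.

L = 61600 bits.
Transmission delay = L/R = 61600 / 81100000 = 759.556 μs.
Propagation delay = d/s = 1520 m / 200000000 m/s = 7.6 μs.
Total = 767.2 μs.

767.2 μs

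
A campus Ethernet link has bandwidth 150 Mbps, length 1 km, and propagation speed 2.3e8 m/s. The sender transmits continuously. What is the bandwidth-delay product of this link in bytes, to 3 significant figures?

Propagation delay = 1000 / 2.3e+08 = 4.34783e-06 s.
BDP = R × t_prop = 150000000 × 4.34783e-06 = 652.174 bits.
In bytes: 652.174/8 = 81.5 bytes.

81.5 bytes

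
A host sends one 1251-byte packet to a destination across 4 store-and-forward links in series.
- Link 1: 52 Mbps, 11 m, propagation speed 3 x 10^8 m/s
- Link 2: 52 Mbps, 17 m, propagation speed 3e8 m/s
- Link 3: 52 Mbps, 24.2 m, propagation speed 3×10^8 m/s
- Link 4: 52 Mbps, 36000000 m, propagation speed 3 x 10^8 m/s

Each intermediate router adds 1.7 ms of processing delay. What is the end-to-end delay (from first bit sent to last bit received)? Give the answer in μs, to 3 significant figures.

126000 μs

L = 1251 × 8 = 10008 bits.
Transmission delay per hop = L/R = 10008/52000000 = 192.462 μs; 4 hops → 769.846 μs.
Propagation delays (d/s per hop): 0.0366667, 0.0566667, 0.0806667, 120000 μs; sum = 120000 μs.
Processing at 3 router(s): 3 × 1.7 ms = 5100 μs.
End-to-end = 126000 μs.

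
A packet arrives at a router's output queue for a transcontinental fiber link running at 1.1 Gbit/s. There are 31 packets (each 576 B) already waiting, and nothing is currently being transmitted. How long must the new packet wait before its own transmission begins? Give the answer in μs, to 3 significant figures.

130 μs

Each queued packet: L/R = 4608/1100000000 = 4.18909 μs.
31 queued → 129.862 μs.
Queuing delay = 130 μs.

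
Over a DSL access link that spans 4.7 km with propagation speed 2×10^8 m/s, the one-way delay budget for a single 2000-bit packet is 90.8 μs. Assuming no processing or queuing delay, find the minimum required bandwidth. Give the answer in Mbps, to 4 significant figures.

29.72 Mbps

Propagation delay = 4700 / 200000000 = 23.5 μs.
Transmission budget = 90.8 − 23.5 = 67.3 μs.
R ≥ L / t_tx = 2000 bits / 6.73e-05 s = 29.72 Mbps.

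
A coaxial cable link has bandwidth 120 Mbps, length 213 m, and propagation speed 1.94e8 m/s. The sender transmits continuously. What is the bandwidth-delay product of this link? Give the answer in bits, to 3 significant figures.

132 bits

Propagation delay = 213 / 194000000 = 1.09794e-06 s.
BDP = R × t_prop = 120000000 × 1.09794e-06 = 131.753 bits.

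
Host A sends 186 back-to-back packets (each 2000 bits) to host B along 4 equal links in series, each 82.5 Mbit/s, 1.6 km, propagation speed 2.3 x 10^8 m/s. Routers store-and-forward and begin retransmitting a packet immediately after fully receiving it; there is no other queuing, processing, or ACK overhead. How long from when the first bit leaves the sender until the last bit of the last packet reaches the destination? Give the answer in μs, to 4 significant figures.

4610 μs

Per-hop transmission t_tx = L/R = 2000/82500000 = 24.2424 μs.
Per-hop propagation t_prop = 1600/2.3e+08 = 6.95652 μs.
Pipeline fill: first packet needs 4·t_tx to clear all hops; remaining 185 packets each add one t_tx.
Total = (4+186-1)·t_tx + 4·t_prop = 189·24.2424 + 4·6.95652 = 4610 μs.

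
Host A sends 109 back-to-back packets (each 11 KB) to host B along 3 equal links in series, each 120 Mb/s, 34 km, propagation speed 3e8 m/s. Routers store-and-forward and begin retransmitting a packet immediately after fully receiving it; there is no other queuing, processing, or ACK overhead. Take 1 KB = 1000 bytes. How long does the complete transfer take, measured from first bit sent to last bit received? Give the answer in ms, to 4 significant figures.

Per-hop transmission t_tx = L/R = 88000/120000000 = 0.733333 ms.
Per-hop propagation t_prop = 34000/300000000 = 0.113333 ms.
Pipeline fill: first packet needs 3·t_tx to clear all hops; remaining 108 packets each add one t_tx.
Total = (3+109-1)·t_tx + 3·t_prop = 111·0.733333 + 3·0.113333 = 81.74 ms.

81.74 ms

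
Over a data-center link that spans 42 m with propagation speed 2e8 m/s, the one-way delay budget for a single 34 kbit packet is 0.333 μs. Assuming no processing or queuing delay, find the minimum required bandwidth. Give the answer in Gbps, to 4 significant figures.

276.4 Gbps

Propagation delay = 42 / 200000000 = 0.21 μs.
Transmission budget = 0.333 − 0.21 = 0.123 μs.
R ≥ L / t_tx = 34000 bits / 1.23e-07 s = 276.4 Gbps.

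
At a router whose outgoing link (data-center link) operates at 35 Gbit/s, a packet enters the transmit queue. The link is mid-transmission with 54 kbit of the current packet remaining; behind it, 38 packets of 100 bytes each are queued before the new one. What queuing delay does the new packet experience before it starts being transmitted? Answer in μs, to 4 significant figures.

2.411 μs

Each queued packet: L/R = 800/35000000000 = 0.0228571 μs.
38 queued → 0.868571 μs.
Plus remaining 54000 bits of current packet: 1.54286 μs.
Queuing delay = 2.411 μs.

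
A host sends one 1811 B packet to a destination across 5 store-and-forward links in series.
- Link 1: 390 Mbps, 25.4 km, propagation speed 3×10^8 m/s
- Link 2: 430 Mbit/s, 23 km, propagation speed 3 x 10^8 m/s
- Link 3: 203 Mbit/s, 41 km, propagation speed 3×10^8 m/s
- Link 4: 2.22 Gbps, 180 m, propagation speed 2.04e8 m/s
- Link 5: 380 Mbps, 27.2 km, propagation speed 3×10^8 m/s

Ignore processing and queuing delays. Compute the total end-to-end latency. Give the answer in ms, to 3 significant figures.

L = 1811 × 8 = 14488 bits.
Transmission delays (L/R per hop): 0.0371487, 0.033693, 0.0713695, 0.00652613, 0.0381263 ms; sum = 0.186864 ms.
Propagation delays (d/s per hop): 0.0846667, 0.0766667, 0.136667, 0.000882353, 0.0906667 ms; sum = 0.389549 ms.
End-to-end = 0.576 ms.

0.576 ms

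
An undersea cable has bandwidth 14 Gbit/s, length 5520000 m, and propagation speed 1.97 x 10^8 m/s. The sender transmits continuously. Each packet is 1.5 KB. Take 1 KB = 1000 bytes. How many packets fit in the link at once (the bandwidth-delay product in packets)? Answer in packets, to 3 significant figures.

32700 packets

Propagation delay = 5520000 / 197000000 = 0.0280203 s.
BDP = R × t_prop = 14000000000 × 0.0280203 = 392284000 bits.
In packets of 12000 bits: 32700 packets.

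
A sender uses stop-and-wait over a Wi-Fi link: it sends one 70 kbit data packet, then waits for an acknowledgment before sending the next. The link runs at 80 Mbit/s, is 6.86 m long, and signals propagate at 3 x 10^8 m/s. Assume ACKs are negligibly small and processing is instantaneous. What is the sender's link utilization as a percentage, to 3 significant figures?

100 %

t_tx = L/R = 70000/80000000 = 0.000875 s.
t_prop = 6.86/300000000 = 2.28667e-08 s; RTT = 4.57333e-08 s.
Cycle = t_tx + RTT = 0.000875046 s.
Utilization = t_tx / cycle = 0.000875/0.000875046 = 100 %.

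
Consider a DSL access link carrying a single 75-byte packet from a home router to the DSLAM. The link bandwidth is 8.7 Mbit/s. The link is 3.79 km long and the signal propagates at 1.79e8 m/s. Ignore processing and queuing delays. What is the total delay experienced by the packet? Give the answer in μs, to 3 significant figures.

90.1 μs

L = 75 × 8 = 600 bits.
Transmission delay = L/R = 600 / 8700000 = 68.9655 μs.
Propagation delay = d/s = 3790 m / 179000000 m/s = 21.1732 μs.
Total = 90.1 μs.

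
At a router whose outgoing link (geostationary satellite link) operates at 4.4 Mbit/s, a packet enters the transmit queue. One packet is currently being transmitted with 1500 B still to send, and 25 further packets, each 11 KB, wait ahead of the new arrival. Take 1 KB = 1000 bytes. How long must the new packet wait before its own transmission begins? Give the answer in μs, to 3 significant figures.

Each queued packet: L/R = 88000/4400000 = 20000 μs.
25 queued → 500000 μs.
Plus remaining 12000 bits of current packet: 2727.27 μs.
Queuing delay = 503000 μs.

503000 μs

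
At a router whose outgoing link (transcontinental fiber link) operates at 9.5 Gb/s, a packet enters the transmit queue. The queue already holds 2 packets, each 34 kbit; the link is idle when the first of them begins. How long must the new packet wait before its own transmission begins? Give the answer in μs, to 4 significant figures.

Each queued packet: L/R = 34000/9500000000 = 3.57895 μs.
2 queued → 7.15789 μs.
Queuing delay = 7.158 μs.

7.158 μs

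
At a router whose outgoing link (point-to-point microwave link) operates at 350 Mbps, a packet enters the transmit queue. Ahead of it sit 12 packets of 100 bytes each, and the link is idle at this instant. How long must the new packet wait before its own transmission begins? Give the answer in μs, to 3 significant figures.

27.4 μs

Each queued packet: L/R = 800/350000000 = 2.28571 μs.
12 queued → 27.4286 μs.
Queuing delay = 27.4 μs.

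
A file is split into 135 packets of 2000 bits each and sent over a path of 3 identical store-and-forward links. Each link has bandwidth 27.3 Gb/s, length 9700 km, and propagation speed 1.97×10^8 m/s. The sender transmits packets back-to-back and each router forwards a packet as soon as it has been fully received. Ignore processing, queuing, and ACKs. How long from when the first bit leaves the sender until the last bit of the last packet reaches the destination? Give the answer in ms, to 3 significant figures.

Per-hop transmission t_tx = L/R = 2000/27300000000 = 7.32601e-05 ms.
Per-hop propagation t_prop = 9700000/197000000 = 49.2386 ms.
Pipeline fill: first packet needs 3·t_tx to clear all hops; remaining 134 packets each add one t_tx.
Total = (3+135-1)·t_tx + 3·t_prop = 137·7.32601e-05 + 3·49.2386 = 148 ms.

148 ms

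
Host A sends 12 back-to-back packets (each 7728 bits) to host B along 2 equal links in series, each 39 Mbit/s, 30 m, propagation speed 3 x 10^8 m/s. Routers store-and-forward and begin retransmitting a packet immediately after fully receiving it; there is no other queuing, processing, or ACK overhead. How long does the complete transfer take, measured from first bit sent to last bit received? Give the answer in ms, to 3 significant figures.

2.58 ms

Per-hop transmission t_tx = L/R = 7728/39000000 = 0.198154 ms.
Per-hop propagation t_prop = 30/300000000 = 0.0001 ms.
Pipeline fill: first packet needs 2·t_tx to clear all hops; remaining 11 packets each add one t_tx.
Total = (2+12-1)·t_tx + 2·t_prop = 13·0.198154 + 2·0.0001 = 2.58 ms.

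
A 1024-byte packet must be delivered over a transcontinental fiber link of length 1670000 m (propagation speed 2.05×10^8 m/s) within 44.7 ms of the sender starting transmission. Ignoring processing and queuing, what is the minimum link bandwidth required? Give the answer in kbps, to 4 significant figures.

L = 8192 bits.
Propagation delay = 1670000 / 2.05e+08 = 8.14634 ms.
Transmission budget = 44.7 − 8.14634 = 36.5537 ms.
R ≥ L / t_tx = 8192 bits / 0.0365537 s = 224.1 kbps.

224.1 kbps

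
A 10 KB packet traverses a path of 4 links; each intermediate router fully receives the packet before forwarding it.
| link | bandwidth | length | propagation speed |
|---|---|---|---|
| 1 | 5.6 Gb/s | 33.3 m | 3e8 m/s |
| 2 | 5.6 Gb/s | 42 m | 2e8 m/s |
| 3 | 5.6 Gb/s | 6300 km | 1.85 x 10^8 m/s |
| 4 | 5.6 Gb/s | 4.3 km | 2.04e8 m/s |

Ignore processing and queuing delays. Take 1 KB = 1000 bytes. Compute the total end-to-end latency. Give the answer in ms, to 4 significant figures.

L = 80000 bits.
Transmission delay per hop = L/R = 80000/5600000000 = 0.0142857 ms; 4 hops → 0.0571429 ms.
Propagation delays (d/s per hop): 0.000111, 0.00021, 34.0541, 0.0210784 ms; sum = 34.0755 ms.
End-to-end = 34.13 ms.

34.13 ms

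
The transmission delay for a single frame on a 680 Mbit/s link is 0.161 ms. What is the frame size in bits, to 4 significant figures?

109500 bits

L = R × t_tx = 680000000 b/s × 0.000161 s = 109480 bits.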